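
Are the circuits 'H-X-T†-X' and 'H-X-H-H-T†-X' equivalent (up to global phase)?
Yes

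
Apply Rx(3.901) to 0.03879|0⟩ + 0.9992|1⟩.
(-0.01438 - 0.928i)|0⟩ + (-0.3703 - 0.03603i)|1⟩

Rx(3.901) = [[cos(θ/2), −i·sin(θ/2)], [−i·sin(θ/2), cos(θ/2)]]; θ = 3.901, cos(θ/2) ≈ -0.370645, sin(θ/2) ≈ 0.928775.
With a = amp(|0⟩) = 0.03879 and b = amp(|1⟩) = 0.9992:
new amp(|0⟩) = (-0.370645)·a + (-0.928775i)·b = (-0.01438 - 0.928i)
new amp(|1⟩) = (-0.928775i)·a + (-0.370645)·b = (-0.3703 - 0.03603i)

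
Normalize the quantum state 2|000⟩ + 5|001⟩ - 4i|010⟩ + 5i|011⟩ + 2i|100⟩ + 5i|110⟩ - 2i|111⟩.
0.1971|000⟩ + 0.4927|001⟩ - 0.3941i|010⟩ + 0.4927i|011⟩ + 0.1971i|100⟩ + 0.4927i|110⟩ - 0.1971i|111⟩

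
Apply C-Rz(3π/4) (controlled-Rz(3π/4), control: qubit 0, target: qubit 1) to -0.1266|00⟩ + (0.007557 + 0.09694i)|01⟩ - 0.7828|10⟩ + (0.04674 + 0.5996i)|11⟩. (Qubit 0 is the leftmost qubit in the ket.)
-0.1266|00⟩ + (0.007557 + 0.09694i)|01⟩ + (-0.2996 + 0.7232i)|10⟩ + (-0.5361 + 0.2726i)|11⟩

C-Rz(3π/4) leaves the control-|0⟩ kets |00⟩, |01⟩ unchanged and applies Rz(3π/4) to qubit 1 on the control-|1⟩ pair (|10⟩, |11⟩).
Rz(3π/4) = [[e^(−iθ/2), 0], [0, e^(iθ/2)]] with e^(±iθ/2) = cos(θ/2) ± i·sin(θ/2); θ = 3π/4, cos(θ/2) ≈ 0.382683, sin(θ/2) ≈ 0.92388.
With a = amp(|10⟩) = -0.7828 and b = amp(|11⟩) = (0.04674 + 0.5996i):
new amp(|10⟩) = (0.382683 - 0.92388i)·a = (-0.2996 + 0.7232i)
new amp(|11⟩) = (0.382683 + 0.92388i)·b = (-0.5361 + 0.2726i)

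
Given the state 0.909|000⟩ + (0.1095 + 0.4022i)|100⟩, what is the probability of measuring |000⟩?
0.8263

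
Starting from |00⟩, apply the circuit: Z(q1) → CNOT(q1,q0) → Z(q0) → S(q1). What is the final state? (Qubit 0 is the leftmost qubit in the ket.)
|00⟩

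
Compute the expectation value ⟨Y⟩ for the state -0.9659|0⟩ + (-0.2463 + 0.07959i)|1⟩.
-0.1538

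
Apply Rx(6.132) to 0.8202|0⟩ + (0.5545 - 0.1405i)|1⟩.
(-0.8285 - 0.04188i)|0⟩ + (-0.5529 + 0.07816i)|1⟩

Rx(6.132) = [[cos(θ/2), −i·sin(θ/2)], [−i·sin(θ/2), cos(θ/2)]]; θ = 6.132, cos(θ/2) ≈ -0.997144, sin(θ/2) ≈ 0.0755207.
With a = amp(|0⟩) = 0.8202 and b = amp(|1⟩) = (0.5545 - 0.1405i):
new amp(|0⟩) = (-0.997144)·a + (-0.0755207i)·b = (-0.8285 - 0.04188i)
new amp(|1⟩) = (-0.0755207i)·a + (-0.997144)·b = (-0.5529 + 0.07816i)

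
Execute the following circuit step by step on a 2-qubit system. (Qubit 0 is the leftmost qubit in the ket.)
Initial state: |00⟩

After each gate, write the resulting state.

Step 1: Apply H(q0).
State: 1/√2|00⟩ + 1/√2|10⟩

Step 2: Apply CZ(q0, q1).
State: 1/√2|00⟩ + 1/√2|10⟩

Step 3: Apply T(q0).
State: 1/√2|00⟩ + (1/2 + (1/2)i)|10⟩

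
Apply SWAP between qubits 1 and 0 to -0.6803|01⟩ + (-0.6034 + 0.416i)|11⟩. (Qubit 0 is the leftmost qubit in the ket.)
-0.6803|10⟩ + (-0.6034 + 0.416i)|11⟩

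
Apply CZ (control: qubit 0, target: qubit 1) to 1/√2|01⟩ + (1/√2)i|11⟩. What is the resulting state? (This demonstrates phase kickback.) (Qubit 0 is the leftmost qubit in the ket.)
1/√2|01⟩ - (1/√2)i|11⟩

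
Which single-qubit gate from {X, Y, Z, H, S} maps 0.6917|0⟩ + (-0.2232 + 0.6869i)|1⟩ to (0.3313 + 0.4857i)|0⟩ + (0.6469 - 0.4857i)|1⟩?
H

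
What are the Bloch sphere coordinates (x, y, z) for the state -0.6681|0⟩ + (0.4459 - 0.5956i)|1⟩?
(-0.5958, 0.7958, -0.1072)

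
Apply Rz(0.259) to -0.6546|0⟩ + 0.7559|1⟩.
(-0.6491 + 0.08453i)|0⟩ + (0.7496 + 0.09762i)|1⟩

Rz(0.259) = [[e^(−iθ/2), 0], [0, e^(iθ/2)]] with e^(±iθ/2) = cos(θ/2) ± i·sin(θ/2); θ = 0.259, cos(θ/2) ≈ 0.991627, sin(θ/2) ≈ 0.129138.
With a = amp(|0⟩) = -0.6546 and b = amp(|1⟩) = 0.7559:
new amp(|0⟩) = (0.991627 - 0.129138i)·a = (-0.6491 + 0.08453i)
new amp(|1⟩) = (0.991627 + 0.129138i)·b = (0.7496 + 0.09762i)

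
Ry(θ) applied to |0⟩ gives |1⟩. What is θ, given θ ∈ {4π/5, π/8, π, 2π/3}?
π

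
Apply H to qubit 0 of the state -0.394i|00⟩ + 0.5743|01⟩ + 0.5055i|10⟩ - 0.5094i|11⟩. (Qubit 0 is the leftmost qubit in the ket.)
0.07884i|00⟩ + (0.4061 - 0.3602i)|01⟩ - 0.636i|10⟩ + (0.4061 + 0.3602i)|11⟩

H on qubit 0 mixes each pair of kets that differ only in qubit 0: amplitudes (a, b) of (|…0…⟩, |…1…⟩) become ((a + b)/√2, (a − b)/√2). Kets absent from the input have amplitude 0.
(|00⟩, |10⟩): (a, b) = (-0.394i, 0.5055i) → (0.07884i, -0.636i)
(|01⟩, |11⟩): (a, b) = (0.5743, -0.5094i) → ((0.4061 - 0.3602i), (0.4061 + 0.3602i))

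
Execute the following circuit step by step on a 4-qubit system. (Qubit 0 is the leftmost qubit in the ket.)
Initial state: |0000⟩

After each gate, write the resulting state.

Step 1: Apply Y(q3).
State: i|0001⟩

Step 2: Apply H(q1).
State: (1/√2)i|0001⟩ + (1/√2)i|0101⟩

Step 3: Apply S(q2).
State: (1/√2)i|0001⟩ + (1/√2)i|0101⟩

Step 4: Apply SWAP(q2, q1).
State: (1/√2)i|0001⟩ + (1/√2)i|0011⟩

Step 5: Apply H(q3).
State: (1/2)i|0000⟩ - (1/2)i|0001⟩ + (1/2)i|0010⟩ - (1/2)i|0011⟩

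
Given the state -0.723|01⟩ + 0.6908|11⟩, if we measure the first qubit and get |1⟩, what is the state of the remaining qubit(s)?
|1⟩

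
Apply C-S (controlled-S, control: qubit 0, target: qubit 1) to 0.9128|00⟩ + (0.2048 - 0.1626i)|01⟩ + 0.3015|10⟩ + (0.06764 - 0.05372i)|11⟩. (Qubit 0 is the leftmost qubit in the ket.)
0.9128|00⟩ + (0.2048 - 0.1626i)|01⟩ + 0.3015|10⟩ + (0.05372 + 0.06764i)|11⟩

C-S leaves the control-|0⟩ kets |00⟩, |01⟩ unchanged and applies S to qubit 1 on the control-|1⟩ pair (|10⟩, |11⟩).
S = [[1, 0], [0, i]].
With a = amp(|10⟩) = 0.3015 and b = amp(|11⟩) = (0.06764 - 0.05372i):
new amp(|10⟩) = (1)·a = 0.3015
new amp(|11⟩) = (i)·b = (0.05372 + 0.06764i)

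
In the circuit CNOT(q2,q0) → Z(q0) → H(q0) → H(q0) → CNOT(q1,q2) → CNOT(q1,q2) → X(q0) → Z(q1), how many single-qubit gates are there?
5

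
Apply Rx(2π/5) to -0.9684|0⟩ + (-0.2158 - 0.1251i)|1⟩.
(-0.857 + 0.1268i)|0⟩ + (-0.1746 + 0.468i)|1⟩

Rx(2π/5) = [[cos(θ/2), −i·sin(θ/2)], [−i·sin(θ/2), cos(θ/2)]]; θ = 2π/5, cos(θ/2) ≈ 0.809017, sin(θ/2) ≈ 0.587785.
With a = amp(|0⟩) = -0.9684 and b = amp(|1⟩) = (-0.2158 - 0.1251i):
new amp(|0⟩) = (0.809017)·a + (-0.587785i)·b = (-0.857 + 0.1268i)
new amp(|1⟩) = (-0.587785i)·a + (0.809017)·b = (-0.1746 + 0.468i)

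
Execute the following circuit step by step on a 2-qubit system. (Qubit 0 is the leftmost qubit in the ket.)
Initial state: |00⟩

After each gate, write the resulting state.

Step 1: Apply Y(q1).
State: i|01⟩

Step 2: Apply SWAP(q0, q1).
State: i|10⟩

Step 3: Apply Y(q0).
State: |00⟩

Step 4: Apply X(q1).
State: |01⟩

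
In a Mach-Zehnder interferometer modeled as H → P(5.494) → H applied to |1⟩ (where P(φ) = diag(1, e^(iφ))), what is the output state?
(0.1478 + 0.3549i)|0⟩ + (0.8522 - 0.3549i)|1⟩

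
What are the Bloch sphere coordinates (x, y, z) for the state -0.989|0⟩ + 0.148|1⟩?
(-0.2927, 0, 0.9562)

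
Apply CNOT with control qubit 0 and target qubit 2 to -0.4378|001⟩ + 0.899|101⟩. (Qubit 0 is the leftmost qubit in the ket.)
-0.4378|001⟩ + 0.899|100⟩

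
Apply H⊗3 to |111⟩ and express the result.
1/√8|000⟩ - 1/√8|001⟩ - 1/√8|010⟩ + 1/√8|011⟩ - 1/√8|100⟩ + 1/√8|101⟩ + 1/√8|110⟩ - 1/√8|111⟩

H⊗3 gives amp(|y⟩) = (1/2√2) Σ_x (−1)^(x·y) amp(|x⟩), where x·y is the number of positions in which both x and y have a 1.
|000⟩: (1)/(2√2) = 1/√8
|001⟩: (-1)/(2√2) = -1/√8
|010⟩: (-1)/(2√2) = -1/√8
|011⟩: (1)/(2√2) = 1/√8
|100⟩: (-1)/(2√2) = -1/√8
|101⟩: (1)/(2√2) = 1/√8
|110⟩: (1)/(2√2) = 1/√8
|111⟩: (-1)/(2√2) = -1/√8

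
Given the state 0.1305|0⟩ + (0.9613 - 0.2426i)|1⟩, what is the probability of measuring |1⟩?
0.983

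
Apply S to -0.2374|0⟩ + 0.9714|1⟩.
-0.2374|0⟩ + 0.9714i|1⟩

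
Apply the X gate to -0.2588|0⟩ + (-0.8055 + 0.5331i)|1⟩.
(-0.8055 + 0.5331i)|0⟩ - 0.2588|1⟩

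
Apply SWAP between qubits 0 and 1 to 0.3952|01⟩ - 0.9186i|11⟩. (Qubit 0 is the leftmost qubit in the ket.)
0.3952|10⟩ - 0.9186i|11⟩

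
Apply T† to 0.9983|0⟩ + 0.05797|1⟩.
0.9983|0⟩ + (0.04099 - 0.04099i)|1⟩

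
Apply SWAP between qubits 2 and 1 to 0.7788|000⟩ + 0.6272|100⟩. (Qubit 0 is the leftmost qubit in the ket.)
0.7788|000⟩ + 0.6272|100⟩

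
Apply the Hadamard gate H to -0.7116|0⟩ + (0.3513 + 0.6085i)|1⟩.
(-0.2548 + 0.4303i)|0⟩ + (-0.7516 - 0.4303i)|1⟩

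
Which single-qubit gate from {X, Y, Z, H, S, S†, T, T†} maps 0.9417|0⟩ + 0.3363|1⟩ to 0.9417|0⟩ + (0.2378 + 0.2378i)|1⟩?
T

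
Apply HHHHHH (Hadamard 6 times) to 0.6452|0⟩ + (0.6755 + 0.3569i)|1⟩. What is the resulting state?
0.6452|0⟩ + (0.6755 + 0.3569i)|1⟩

H² = I, so an even number of Hadamards cancels: H^6 = I and the state is unchanged.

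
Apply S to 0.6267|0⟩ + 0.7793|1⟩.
0.6267|0⟩ + 0.7793i|1⟩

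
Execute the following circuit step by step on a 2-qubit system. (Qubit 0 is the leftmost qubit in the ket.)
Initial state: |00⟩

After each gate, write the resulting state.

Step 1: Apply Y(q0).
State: i|10⟩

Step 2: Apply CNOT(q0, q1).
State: i|11⟩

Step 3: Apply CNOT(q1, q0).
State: i|01⟩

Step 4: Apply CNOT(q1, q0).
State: i|11⟩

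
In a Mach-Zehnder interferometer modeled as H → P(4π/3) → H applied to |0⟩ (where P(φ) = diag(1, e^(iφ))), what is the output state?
(0.25 - 0.433i)|0⟩ + (0.75 + 0.433i)|1⟩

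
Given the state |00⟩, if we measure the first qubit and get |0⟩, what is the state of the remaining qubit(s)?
|0⟩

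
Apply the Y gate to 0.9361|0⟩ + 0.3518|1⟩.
-0.3518i|0⟩ + 0.9361i|1⟩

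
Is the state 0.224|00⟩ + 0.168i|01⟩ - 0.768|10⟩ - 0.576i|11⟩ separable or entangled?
Separable

Writing the state as a|00⟩ + b|01⟩ + c|10⟩ + d|11⟩, it is a product state iff ad − bc = 0.
Here (a, b, c, d) = (0.224, 0.168i, -0.768, -0.576i): ad − bc = (0.224)(-0.576i) − (0.168i)(-0.768) = 0, so the state is separable.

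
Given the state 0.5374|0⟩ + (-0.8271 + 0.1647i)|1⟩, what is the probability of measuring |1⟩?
0.7112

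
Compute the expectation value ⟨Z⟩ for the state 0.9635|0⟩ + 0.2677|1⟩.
0.8567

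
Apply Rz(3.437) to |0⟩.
(-0.1472 - 0.9891i)|0⟩

Rz(3.437) = [[e^(−iθ/2), 0], [0, e^(iθ/2)]] with e^(±iθ/2) = cos(θ/2) ± i·sin(θ/2); θ = 3.437, cos(θ/2) ≈ -0.147167, sin(θ/2) ≈ 0.989112.
With a = amp(|0⟩) = 1 and b = amp(|1⟩) = 0:
new amp(|0⟩) = (-0.147167 - 0.989112i)·a = (-0.1472 - 0.9891i)
new amp(|1⟩) = (-0.147167 + 0.989112i)·b = 0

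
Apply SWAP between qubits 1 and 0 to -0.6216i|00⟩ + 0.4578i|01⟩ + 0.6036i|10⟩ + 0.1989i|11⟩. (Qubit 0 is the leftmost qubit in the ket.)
-0.6216i|00⟩ + 0.6036i|01⟩ + 0.4578i|10⟩ + 0.1989i|11⟩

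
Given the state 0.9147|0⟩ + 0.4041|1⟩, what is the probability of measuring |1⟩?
0.1633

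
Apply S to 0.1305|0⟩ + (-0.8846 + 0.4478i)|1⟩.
0.1305|0⟩ + (-0.4478 - 0.8846i)|1⟩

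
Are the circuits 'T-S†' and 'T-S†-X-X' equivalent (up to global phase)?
Yes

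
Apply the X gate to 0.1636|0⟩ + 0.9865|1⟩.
0.9865|0⟩ + 0.1636|1⟩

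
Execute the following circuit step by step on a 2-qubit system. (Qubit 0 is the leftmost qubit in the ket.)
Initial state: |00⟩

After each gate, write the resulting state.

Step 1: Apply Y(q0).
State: i|10⟩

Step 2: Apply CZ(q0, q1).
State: i|10⟩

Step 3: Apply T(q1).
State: i|10⟩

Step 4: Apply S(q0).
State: -|10⟩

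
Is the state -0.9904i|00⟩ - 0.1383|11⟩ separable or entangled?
Entangled

Writing the state as a|00⟩ + b|01⟩ + c|10⟩ + d|11⟩, it is a product state iff ad − bc = 0.
Here (a, b, c, d) = (-0.9904i, 0, 0, -0.1383): ad − bc = (-0.9904i)(-0.1383) − (0)(0) = 0.137i ≠ 0, so the state is entangled.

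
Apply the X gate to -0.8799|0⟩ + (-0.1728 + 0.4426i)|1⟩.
(-0.1728 + 0.4426i)|0⟩ - 0.8799|1⟩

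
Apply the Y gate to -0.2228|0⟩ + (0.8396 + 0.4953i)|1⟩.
(0.4953 - 0.8396i)|0⟩ - 0.2228i|1⟩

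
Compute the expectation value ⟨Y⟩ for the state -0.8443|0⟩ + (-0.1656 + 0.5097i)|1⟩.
-0.8607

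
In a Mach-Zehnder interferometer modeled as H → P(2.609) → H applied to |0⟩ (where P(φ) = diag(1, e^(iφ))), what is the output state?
(0.06925 + 0.2539i)|0⟩ + (0.9307 - 0.2539i)|1⟩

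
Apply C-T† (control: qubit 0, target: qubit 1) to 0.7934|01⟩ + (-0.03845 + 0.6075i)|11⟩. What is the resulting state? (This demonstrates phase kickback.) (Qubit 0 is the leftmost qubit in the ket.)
0.7934|01⟩ + (0.4024 + 0.4568i)|11⟩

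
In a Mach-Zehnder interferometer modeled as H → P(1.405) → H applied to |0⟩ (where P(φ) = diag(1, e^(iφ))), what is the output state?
(0.5825 + 0.4931i)|0⟩ + (0.4175 - 0.4931i)|1⟩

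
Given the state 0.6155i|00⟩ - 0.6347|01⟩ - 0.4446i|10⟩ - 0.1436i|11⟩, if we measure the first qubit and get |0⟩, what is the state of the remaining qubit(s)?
0.6962i|0⟩ - 0.7179|1⟩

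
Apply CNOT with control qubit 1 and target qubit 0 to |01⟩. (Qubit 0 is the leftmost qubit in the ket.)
|11⟩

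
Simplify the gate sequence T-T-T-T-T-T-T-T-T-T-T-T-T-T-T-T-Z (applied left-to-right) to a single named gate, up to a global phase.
Z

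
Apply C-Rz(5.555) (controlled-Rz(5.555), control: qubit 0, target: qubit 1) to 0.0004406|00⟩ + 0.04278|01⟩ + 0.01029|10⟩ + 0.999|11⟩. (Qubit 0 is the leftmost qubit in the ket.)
0.0004406|00⟩ + 0.04278|01⟩ + (-0.009615 - 0.003664i)|10⟩ + (-0.9335 + 0.3557i)|11⟩

C-Rz(5.555) leaves the control-|0⟩ kets |00⟩, |01⟩ unchanged and applies Rz(5.555) to qubit 1 on the control-|1⟩ pair (|10⟩, |11⟩).
Rz(5.555) = [[e^(−iθ/2), 0], [0, e^(iθ/2)]] with e^(±iθ/2) = cos(θ/2) ± i·sin(θ/2); θ = 5.555, cos(θ/2) ≈ -0.934447, sin(θ/2) ≈ 0.356102.
With a = amp(|10⟩) = 0.01029 and b = amp(|11⟩) = 0.999:
new amp(|10⟩) = (-0.934447 - 0.356102i)·a = (-0.009615 - 0.003664i)
new amp(|11⟩) = (-0.934447 + 0.356102i)·b = (-0.9335 + 0.3557i)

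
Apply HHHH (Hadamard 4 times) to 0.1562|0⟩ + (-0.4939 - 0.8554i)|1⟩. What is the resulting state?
0.1562|0⟩ + (-0.4939 - 0.8554i)|1⟩

H² = I, so an even number of Hadamards cancels: H^4 = I and the state is unchanged.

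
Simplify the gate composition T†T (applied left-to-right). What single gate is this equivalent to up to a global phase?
I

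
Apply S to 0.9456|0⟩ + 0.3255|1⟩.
0.9456|0⟩ + 0.3255i|1⟩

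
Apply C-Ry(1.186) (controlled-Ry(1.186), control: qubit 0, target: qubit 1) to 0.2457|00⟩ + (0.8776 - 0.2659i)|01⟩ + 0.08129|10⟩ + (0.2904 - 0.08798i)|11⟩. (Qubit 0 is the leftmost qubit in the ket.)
0.2457|00⟩ + (0.8776 - 0.2659i)|01⟩ + (-0.09488 + 0.04917i)|10⟩ + (0.2862 - 0.07296i)|11⟩

C-Ry(1.186) leaves the control-|0⟩ kets |00⟩, |01⟩ unchanged and applies Ry(1.186) to qubit 1 on the control-|1⟩ pair (|10⟩, |11⟩).
Ry(1.186) = [[cos(θ/2), −sin(θ/2)], [sin(θ/2), cos(θ/2)]]; θ = 1.186, cos(θ/2) ≈ 0.829268, sin(θ/2) ≈ 0.558851.
With a = amp(|10⟩) = 0.08129 and b = amp(|11⟩) = (0.2904 - 0.08798i):
new amp(|10⟩) = (0.829268)·a + (-0.558851)·b = (-0.09488 + 0.04917i)
new amp(|11⟩) = (0.558851)·a + (0.829268)·b = (0.2862 - 0.07296i)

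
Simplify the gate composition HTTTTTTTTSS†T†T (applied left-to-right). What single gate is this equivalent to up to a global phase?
H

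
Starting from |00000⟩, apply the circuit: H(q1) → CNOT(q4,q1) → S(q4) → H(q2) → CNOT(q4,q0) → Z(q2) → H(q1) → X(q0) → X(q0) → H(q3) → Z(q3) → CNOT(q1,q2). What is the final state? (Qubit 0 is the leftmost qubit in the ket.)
1/2|00000⟩ - 1/2|00010⟩ - 1/2|00100⟩ + 1/2|00110⟩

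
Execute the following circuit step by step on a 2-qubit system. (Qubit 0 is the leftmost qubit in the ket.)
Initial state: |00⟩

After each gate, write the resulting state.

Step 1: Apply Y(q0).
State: i|10⟩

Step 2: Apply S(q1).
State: i|10⟩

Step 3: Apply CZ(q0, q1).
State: i|10⟩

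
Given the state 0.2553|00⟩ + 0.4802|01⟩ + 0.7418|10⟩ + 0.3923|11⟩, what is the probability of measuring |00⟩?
0.06518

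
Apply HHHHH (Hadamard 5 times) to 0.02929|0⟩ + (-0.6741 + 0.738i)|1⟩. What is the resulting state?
(-0.4559 + 0.5218i)|0⟩ + (0.4974 - 0.5218i)|1⟩

H² = I, so H^5 = H: a single Hadamard. With (a, b) = (0.02929, (-0.6741 + 0.738i)), H gives ((a + b)/√2, (a − b)/√2) = ((-0.4559 + 0.5218i), (0.4974 - 0.5218i)).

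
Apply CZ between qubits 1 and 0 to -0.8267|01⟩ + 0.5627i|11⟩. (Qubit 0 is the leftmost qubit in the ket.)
-0.8267|01⟩ - 0.5627i|11⟩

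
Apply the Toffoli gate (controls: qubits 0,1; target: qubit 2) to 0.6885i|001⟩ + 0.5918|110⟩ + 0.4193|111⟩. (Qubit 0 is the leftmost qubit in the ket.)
0.6885i|001⟩ + 0.4193|110⟩ + 0.5918|111⟩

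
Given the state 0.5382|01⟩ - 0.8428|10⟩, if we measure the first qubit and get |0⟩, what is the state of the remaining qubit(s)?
|1⟩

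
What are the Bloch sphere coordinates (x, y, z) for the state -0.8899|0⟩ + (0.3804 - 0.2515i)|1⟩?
(-0.677, 0.4476, 0.584)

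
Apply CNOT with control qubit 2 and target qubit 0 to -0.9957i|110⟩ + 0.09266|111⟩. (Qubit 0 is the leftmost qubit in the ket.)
0.09266|011⟩ - 0.9957i|110⟩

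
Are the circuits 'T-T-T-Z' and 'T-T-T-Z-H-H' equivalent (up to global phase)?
Yes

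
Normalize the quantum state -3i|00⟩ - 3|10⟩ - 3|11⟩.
-(1/√3)i|00⟩ - 1/√3|10⟩ - 1/√3|11⟩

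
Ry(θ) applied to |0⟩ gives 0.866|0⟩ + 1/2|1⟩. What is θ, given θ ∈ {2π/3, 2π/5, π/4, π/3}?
π/3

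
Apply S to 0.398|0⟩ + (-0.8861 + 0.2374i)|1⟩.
0.398|0⟩ + (-0.2374 - 0.8861i)|1⟩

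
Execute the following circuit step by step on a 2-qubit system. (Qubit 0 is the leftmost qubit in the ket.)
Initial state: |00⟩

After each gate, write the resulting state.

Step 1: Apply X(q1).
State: |01⟩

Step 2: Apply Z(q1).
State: -|01⟩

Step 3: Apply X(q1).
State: -|00⟩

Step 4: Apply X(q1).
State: -|01⟩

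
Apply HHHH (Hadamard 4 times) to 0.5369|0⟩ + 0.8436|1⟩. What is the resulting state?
0.5369|0⟩ + 0.8436|1⟩

H² = I, so an even number of Hadamards cancels: H^4 = I and the state is unchanged.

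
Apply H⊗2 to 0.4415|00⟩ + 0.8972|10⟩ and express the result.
0.6694|00⟩ + 0.6694|01⟩ - 0.2279|10⟩ - 0.2279|11⟩

H⊗2 gives amp(|y⟩) = (1/2) Σ_x (−1)^(x·y) amp(|x⟩), where x·y is the number of positions in which both x and y have a 1.
|00⟩: (0.4415 + 0.8972)/2 = 0.6694
|01⟩: (0.4415 + 0.8972)/2 = 0.6694
|10⟩: (0.4415 - 0.8972)/2 = -0.2279
|11⟩: (0.4415 - 0.8972)/2 = -0.2279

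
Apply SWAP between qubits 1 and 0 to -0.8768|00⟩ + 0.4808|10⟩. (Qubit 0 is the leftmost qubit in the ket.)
-0.8768|00⟩ + 0.4808|01⟩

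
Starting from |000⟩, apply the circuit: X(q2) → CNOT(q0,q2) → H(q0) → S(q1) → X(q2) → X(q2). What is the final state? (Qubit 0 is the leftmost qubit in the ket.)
1/√2|001⟩ + 1/√2|101⟩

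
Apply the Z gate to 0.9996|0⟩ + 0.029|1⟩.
0.9996|0⟩ - 0.029|1⟩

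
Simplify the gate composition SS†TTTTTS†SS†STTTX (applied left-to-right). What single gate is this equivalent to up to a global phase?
X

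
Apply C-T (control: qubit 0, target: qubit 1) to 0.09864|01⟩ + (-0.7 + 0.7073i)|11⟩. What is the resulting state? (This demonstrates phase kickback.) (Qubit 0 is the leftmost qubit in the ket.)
0.09864|01⟩ + (-0.9951 + 0.005162i)|11⟩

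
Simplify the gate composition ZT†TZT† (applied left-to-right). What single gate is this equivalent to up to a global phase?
T†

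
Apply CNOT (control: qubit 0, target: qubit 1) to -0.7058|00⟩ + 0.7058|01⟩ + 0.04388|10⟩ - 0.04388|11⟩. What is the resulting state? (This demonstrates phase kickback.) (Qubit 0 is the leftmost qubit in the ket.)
-0.7058|00⟩ + 0.7058|01⟩ - 0.04388|10⟩ + 0.04388|11⟩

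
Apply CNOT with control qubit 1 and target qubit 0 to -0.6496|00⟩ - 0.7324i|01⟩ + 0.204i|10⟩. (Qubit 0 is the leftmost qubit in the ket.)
-0.6496|00⟩ + 0.204i|10⟩ - 0.7324i|11⟩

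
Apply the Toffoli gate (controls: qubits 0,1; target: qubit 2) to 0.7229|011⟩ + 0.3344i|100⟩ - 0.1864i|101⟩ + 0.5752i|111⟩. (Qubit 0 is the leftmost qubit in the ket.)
0.7229|011⟩ + 0.3344i|100⟩ - 0.1864i|101⟩ + 0.5752i|110⟩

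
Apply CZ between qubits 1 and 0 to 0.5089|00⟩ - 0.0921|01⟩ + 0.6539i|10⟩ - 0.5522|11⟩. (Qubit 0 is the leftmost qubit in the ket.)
0.5089|00⟩ - 0.0921|01⟩ + 0.6539i|10⟩ + 0.5522|11⟩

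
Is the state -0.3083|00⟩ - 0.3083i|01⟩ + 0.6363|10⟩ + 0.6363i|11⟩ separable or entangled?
Separable

Writing the state as a|00⟩ + b|01⟩ + c|10⟩ + d|11⟩, it is a product state iff ad − bc = 0.
Here (a, b, c, d) = (-0.3083, -0.3083i, 0.6363, 0.6363i): ad − bc = (-0.3083)(0.6363i) − (-0.3083i)(0.6363) = 0, so the state is separable.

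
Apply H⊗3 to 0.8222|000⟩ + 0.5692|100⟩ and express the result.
0.4919|000⟩ + 0.4919|001⟩ + 0.4919|010⟩ + 0.4919|011⟩ + 0.08945|100⟩ + 0.08945|101⟩ + 0.08945|110⟩ + 0.08945|111⟩

H⊗3 gives amp(|y⟩) = (1/2√2) Σ_x (−1)^(x·y) amp(|x⟩), where x·y is the number of positions in which both x and y have a 1.
|000⟩: (0.8222 + 0.5692)/(2√2) = 0.4919
|001⟩: (0.8222 + 0.5692)/(2√2) = 0.4919
|010⟩: (0.8222 + 0.5692)/(2√2) = 0.4919
|011⟩: (0.8222 + 0.5692)/(2√2) = 0.4919
|100⟩: (0.8222 - 0.5692)/(2√2) = 0.08945
|101⟩: (0.8222 - 0.5692)/(2√2) = 0.08945
|110⟩: (0.8222 - 0.5692)/(2√2) = 0.08945
|111⟩: (0.8222 - 0.5692)/(2√2) = 0.08945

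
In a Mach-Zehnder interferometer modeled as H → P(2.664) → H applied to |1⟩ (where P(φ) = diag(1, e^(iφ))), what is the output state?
(0.9441 - 0.2298i)|0⟩ + (0.05595 + 0.2298i)|1⟩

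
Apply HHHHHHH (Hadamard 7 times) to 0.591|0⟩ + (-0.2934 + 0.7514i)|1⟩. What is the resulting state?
(0.2104 + 0.5313i)|0⟩ + (0.6254 - 0.5313i)|1⟩

H² = I, so H^7 = H: a single Hadamard. With (a, b) = (0.591, (-0.2934 + 0.7514i)), H gives ((a + b)/√2, (a − b)/√2) = ((0.2104 + 0.5313i), (0.6254 - 0.5313i)).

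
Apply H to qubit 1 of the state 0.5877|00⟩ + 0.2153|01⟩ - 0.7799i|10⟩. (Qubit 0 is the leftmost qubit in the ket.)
0.5678|00⟩ + 0.2633|01⟩ - 0.5515i|10⟩ - 0.5515i|11⟩

H on qubit 1 mixes each pair of kets that differ only in qubit 1: amplitudes (a, b) of (|…0…⟩, |…1…⟩) become ((a + b)/√2, (a − b)/√2). Kets absent from the input have amplitude 0.
(|00⟩, |01⟩): (a, b) = (0.5877, 0.2153) → (0.5678, 0.2633)
(|10⟩, |11⟩): (a, b) = (-0.7799i, 0) → (-0.5515i, -0.5515i)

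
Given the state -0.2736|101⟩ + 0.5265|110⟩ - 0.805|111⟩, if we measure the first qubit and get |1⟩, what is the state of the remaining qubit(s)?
-0.2736|01⟩ + 0.5265|10⟩ - 0.805|11⟩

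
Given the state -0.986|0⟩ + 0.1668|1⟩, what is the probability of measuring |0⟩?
0.9722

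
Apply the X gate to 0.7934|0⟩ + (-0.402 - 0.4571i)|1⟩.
(-0.402 - 0.4571i)|0⟩ + 0.7934|1⟩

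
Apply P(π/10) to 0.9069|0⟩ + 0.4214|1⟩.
0.9069|0⟩ + (0.4008 + 0.1302i)|1⟩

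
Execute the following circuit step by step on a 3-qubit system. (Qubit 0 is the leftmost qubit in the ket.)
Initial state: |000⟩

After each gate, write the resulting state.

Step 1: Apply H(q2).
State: 1/√2|000⟩ + 1/√2|001⟩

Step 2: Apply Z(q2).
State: 1/√2|000⟩ - 1/√2|001⟩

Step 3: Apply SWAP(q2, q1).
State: 1/√2|000⟩ - 1/√2|010⟩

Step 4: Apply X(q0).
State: 1/√2|100⟩ - 1/√2|110⟩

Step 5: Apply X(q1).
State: -1/√2|100⟩ + 1/√2|110⟩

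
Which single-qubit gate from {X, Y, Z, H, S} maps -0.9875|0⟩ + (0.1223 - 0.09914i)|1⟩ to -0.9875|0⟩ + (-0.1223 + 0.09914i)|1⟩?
Z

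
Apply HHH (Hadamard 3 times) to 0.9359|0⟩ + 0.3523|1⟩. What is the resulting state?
0.9109|0⟩ + 0.4127|1⟩

H² = I, so H^3 = H: a single Hadamard. With (a, b) = (0.9359, 0.3523), H gives ((a + b)/√2, (a − b)/√2) = (0.9109, 0.4127).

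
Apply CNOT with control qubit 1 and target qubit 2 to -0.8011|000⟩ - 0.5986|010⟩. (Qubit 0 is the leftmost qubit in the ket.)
-0.8011|000⟩ - 0.5986|011⟩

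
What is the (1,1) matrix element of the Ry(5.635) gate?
-0.9479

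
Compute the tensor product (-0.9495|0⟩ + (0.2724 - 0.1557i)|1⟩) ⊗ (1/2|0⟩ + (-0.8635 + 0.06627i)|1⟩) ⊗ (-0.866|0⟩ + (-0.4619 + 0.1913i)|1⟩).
0.4111|000⟩ + (0.2193 - 0.09082i)|001⟩ + (-0.71 + 0.05449i)|010⟩ + (-0.3667 + 0.1859i)|011⟩ + (-0.1179 + 0.06742i)|100⟩ + (-0.04802 + 0.06201i)|101⟩ + (0.1948 - 0.1321i)|110⟩ + (0.07471 - 0.1135i)|111⟩

amp(|b₁b₂…⟩) = product of the factor amplitudes for bits b₁, b₂, …; only kets whose every factor amplitude is nonzero survive.
|000⟩: (-0.9495)(1/2)(-0.866) = 0.4111
|001⟩: (-0.9495)(1/2)(-0.4619 + 0.1913i) = (0.2193 - 0.09082i)
|010⟩: (-0.9495)(-0.8635 + 0.06627i)(-0.866) = (-0.71 + 0.05449i)
|011⟩: (-0.9495)(-0.8635 + 0.06627i)(-0.4619 + 0.1913i) = (-0.3667 + 0.1859i)
|100⟩: (0.2724 - 0.1557i)(1/2)(-0.866) = (-0.1179 + 0.06742i)
|101⟩: (0.2724 - 0.1557i)(1/2)(-0.4619 + 0.1913i) = (-0.04802 + 0.06201i)
|110⟩: (0.2724 - 0.1557i)(-0.8635 + 0.06627i)(-0.866) = (0.1948 - 0.1321i)
|111⟩: (0.2724 - 0.1557i)(-0.8635 + 0.06627i)(-0.4619 + 0.1913i) = (0.07471 - 0.1135i)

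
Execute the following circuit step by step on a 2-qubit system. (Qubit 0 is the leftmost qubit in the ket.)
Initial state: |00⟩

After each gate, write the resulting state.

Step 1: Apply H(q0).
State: 1/√2|00⟩ + 1/√2|10⟩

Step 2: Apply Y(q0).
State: -(1/√2)i|00⟩ + (1/√2)i|10⟩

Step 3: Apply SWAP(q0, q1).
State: -(1/√2)i|00⟩ + (1/√2)i|01⟩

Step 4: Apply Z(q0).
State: -(1/√2)i|00⟩ + (1/√2)i|01⟩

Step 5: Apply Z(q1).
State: -(1/√2)i|00⟩ - (1/√2)i|01⟩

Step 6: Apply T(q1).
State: -(1/√2)i|00⟩ + (1/2 - (1/2)i)|01⟩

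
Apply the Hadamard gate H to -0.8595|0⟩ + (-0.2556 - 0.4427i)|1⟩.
(-0.7885 - 0.313i)|0⟩ + (-0.427 + 0.313i)|1⟩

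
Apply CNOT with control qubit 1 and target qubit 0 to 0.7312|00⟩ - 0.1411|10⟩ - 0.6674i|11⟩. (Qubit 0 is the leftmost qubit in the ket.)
0.7312|00⟩ - 0.6674i|01⟩ - 0.1411|10⟩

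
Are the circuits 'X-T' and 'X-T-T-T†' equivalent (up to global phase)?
Yes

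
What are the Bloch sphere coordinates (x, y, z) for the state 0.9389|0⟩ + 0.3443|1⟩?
(0.6465, 0, 0.763)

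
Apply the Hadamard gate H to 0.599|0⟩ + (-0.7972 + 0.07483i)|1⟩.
(-0.1401 + 0.05291i)|0⟩ + (0.9873 - 0.05291i)|1⟩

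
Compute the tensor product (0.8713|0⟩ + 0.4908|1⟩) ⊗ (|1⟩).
0.8713|01⟩ + 0.4908|11⟩

amp(|b₁b₂…⟩) = product of the factor amplitudes for bits b₁, b₂, …; only kets whose every factor amplitude is nonzero survive.
|01⟩: (0.8713)(1) = 0.8713
|11⟩: (0.4908)(1) = 0.4908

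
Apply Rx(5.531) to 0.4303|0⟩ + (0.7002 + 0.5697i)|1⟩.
(-0.191 - 0.2572i)|0⟩ + (-0.6513 - 0.6879i)|1⟩

Rx(5.531) = [[cos(θ/2), −i·sin(θ/2)], [−i·sin(θ/2), cos(θ/2)]]; θ = 5.531, cos(θ/2) ≈ -0.930107, sin(θ/2) ≈ 0.367289.
With a = amp(|0⟩) = 0.4303 and b = amp(|1⟩) = (0.7002 + 0.5697i):
new amp(|0⟩) = (-0.930107)·a + (-0.367289i)·b = (-0.191 - 0.2572i)
new amp(|1⟩) = (-0.367289i)·a + (-0.930107)·b = (-0.6513 - 0.6879i)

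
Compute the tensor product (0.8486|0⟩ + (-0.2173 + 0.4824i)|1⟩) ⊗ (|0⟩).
0.8486|00⟩ + (-0.2173 + 0.4824i)|10⟩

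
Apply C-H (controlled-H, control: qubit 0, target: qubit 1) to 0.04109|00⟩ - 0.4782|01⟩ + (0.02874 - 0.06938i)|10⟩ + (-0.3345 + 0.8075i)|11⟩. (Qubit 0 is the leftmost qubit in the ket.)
0.04109|00⟩ - 0.4782|01⟩ + (-0.2162 + 0.5219i)|10⟩ + (0.2568 - 0.62i)|11⟩

C-H leaves the control-|0⟩ kets |00⟩, |01⟩ unchanged and applies H to qubit 1 on the control-|1⟩ pair (|10⟩, |11⟩).
H = [[1/√2, 1/√2], [1/√2, -1/√2]].
With a = amp(|10⟩) = (0.02874 - 0.06938i) and b = amp(|11⟩) = (-0.3345 + 0.8075i):
new amp(|10⟩) = (1/√2)·a + (1/√2)·b = (-0.2162 + 0.5219i)
new amp(|11⟩) = (1/√2)·a + (-1/√2)·b = (0.2568 - 0.62i)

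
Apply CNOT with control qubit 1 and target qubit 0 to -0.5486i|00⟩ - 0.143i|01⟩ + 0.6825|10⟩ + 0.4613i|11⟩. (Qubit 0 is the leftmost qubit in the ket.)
-0.5486i|00⟩ + 0.4613i|01⟩ + 0.6825|10⟩ - 0.143i|11⟩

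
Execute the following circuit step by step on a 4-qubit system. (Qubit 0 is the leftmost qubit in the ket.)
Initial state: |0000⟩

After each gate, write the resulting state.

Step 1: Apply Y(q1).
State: i|0100⟩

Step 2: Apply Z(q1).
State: -i|0100⟩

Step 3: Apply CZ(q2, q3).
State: -i|0100⟩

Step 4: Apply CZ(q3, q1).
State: -i|0100⟩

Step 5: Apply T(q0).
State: -i|0100⟩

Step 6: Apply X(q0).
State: -i|1100⟩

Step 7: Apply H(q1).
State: -(1/√2)i|1000⟩ + (1/√2)i|1100⟩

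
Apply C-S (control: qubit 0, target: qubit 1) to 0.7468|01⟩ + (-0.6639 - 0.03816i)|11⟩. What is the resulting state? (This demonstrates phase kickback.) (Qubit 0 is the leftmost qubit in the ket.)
0.7468|01⟩ + (0.03816 - 0.6639i)|11⟩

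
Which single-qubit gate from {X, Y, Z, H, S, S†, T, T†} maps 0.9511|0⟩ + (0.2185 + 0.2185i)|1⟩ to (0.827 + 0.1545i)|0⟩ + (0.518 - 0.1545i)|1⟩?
H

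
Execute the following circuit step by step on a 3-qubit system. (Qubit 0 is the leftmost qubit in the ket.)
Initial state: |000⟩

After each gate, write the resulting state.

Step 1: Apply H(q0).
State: 1/√2|000⟩ + 1/√2|100⟩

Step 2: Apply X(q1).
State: 1/√2|010⟩ + 1/√2|110⟩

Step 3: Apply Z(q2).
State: 1/√2|010⟩ + 1/√2|110⟩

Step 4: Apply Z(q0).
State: 1/√2|010⟩ - 1/√2|110⟩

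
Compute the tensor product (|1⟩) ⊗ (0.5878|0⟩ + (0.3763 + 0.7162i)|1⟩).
0.5878|10⟩ + (0.3763 + 0.7162i)|11⟩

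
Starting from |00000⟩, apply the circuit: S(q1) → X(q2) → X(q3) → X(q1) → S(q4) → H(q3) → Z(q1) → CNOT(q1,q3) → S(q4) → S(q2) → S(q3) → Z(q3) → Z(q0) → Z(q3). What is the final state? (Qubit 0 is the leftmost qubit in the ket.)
(1/√2)i|01100⟩ + 1/√2|01110⟩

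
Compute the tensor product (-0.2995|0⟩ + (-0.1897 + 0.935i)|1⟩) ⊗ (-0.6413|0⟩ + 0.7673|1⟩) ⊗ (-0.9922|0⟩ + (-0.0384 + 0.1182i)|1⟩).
-0.1906|000⟩ + (-0.007375 + 0.0227i)|001⟩ + 0.228|010⟩ + (0.008825 - 0.02716i)|011⟩ + (-0.1207 + 0.5949i)|100⟩ + (0.0662 + 0.0374i)|101⟩ + (0.1444 - 0.7118i)|110⟩ + (-0.07921 - 0.04475i)|111⟩

amp(|b₁b₂…⟩) = product of the factor amplitudes for bits b₁, b₂, …; only kets whose every factor amplitude is nonzero survive.
|000⟩: (-0.2995)(-0.6413)(-0.9922) = -0.1906
|001⟩: (-0.2995)(-0.6413)(-0.0384 + 0.1182i) = (-0.007375 + 0.0227i)
|010⟩: (-0.2995)(0.7673)(-0.9922) = 0.228
|011⟩: (-0.2995)(0.7673)(-0.0384 + 0.1182i) = (0.008825 - 0.02716i)
|100⟩: (-0.1897 + 0.935i)(-0.6413)(-0.9922) = (-0.1207 + 0.5949i)
|101⟩: (-0.1897 + 0.935i)(-0.6413)(-0.0384 + 0.1182i) = (0.0662 + 0.0374i)
|110⟩: (-0.1897 + 0.935i)(0.7673)(-0.9922) = (0.1444 - 0.7118i)
|111⟩: (-0.1897 + 0.935i)(0.7673)(-0.0384 + 0.1182i) = (-0.07921 - 0.04475i)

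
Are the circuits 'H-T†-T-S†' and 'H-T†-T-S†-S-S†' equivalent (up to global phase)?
Yes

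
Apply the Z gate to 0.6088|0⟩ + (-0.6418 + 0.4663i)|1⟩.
0.6088|0⟩ + (0.6418 - 0.4663i)|1⟩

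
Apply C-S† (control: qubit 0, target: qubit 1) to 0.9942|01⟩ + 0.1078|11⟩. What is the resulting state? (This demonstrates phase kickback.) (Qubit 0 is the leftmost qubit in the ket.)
0.9942|01⟩ - 0.1078i|11⟩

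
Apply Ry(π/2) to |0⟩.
1/√2|0⟩ + 1/√2|1⟩

Ry(π/2) = [[cos(θ/2), −sin(θ/2)], [sin(θ/2), cos(θ/2)]]; θ = π/2, cos(θ/2) ≈ 0.707107, sin(θ/2) ≈ 0.707107.
With a = amp(|0⟩) = 1 and b = amp(|1⟩) = 0:
new amp(|0⟩) = (0.707107)·a + (-0.707107)·b = 1/√2
new amp(|1⟩) = (0.707107)·a + (0.707107)·b = 1/√2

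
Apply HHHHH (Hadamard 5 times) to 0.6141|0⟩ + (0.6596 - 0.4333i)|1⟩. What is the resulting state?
(0.9006 - 0.3064i)|0⟩ + (-0.03217 + 0.3064i)|1⟩

H² = I, so H^5 = H: a single Hadamard. With (a, b) = (0.6141, (0.6596 - 0.4333i)), H gives ((a + b)/√2, (a − b)/√2) = ((0.9006 - 0.3064i), (-0.03217 + 0.3064i)).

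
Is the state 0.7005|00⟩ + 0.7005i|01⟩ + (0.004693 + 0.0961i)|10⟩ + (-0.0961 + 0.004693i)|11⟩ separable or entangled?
Separable

Writing the state as a|00⟩ + b|01⟩ + c|10⟩ + d|11⟩, it is a product state iff ad − bc = 0.
Here (a, b, c, d) = (0.7005, 0.7005i, (0.004693 + 0.0961i), (-0.0961 + 0.004693i)): ad − bc = (0.7005)(-0.0961 + 0.004693i) − (0.7005i)(0.004693 + 0.0961i) = 0, so the state is separable.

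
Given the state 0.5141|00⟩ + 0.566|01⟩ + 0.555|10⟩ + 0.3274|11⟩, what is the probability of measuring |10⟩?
0.308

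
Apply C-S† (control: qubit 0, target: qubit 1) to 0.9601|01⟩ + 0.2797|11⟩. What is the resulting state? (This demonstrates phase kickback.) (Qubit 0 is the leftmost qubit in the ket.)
0.9601|01⟩ - 0.2797i|11⟩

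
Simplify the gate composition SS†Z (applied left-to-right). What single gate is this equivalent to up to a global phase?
Z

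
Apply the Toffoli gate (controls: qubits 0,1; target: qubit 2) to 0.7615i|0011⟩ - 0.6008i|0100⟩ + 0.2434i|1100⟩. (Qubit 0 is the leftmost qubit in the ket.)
0.7615i|0011⟩ - 0.6008i|0100⟩ + 0.2434i|1110⟩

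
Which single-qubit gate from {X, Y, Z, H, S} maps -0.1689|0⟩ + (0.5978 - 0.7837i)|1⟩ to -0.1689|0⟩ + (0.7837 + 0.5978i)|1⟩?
S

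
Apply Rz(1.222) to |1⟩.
(0.8191 + 0.5737i)|1⟩

Rz(1.222) = [[e^(−iθ/2), 0], [0, e^(iθ/2)]] with e^(±iθ/2) = cos(θ/2) ± i·sin(θ/2); θ = 1.222, cos(θ/2) ≈ 0.819075, sin(θ/2) ≈ 0.573687.
With a = amp(|0⟩) = 0 and b = amp(|1⟩) = 1:
new amp(|0⟩) = (0.819075 - 0.573687i)·a = 0
new amp(|1⟩) = (0.819075 + 0.573687i)·b = (0.8191 + 0.5737i)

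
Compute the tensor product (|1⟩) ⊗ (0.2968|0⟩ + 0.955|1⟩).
0.2968|10⟩ + 0.955|11⟩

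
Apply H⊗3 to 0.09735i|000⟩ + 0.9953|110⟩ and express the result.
(0.3519 + 0.03442i)|000⟩ + (0.3519 + 0.03442i)|001⟩ + (-0.3519 + 0.03442i)|010⟩ + (-0.3519 + 0.03442i)|011⟩ + (-0.3519 + 0.03442i)|100⟩ + (-0.3519 + 0.03442i)|101⟩ + (0.3519 + 0.03442i)|110⟩ + (0.3519 + 0.03442i)|111⟩

H⊗3 gives amp(|y⟩) = (1/2√2) Σ_x (−1)^(x·y) amp(|x⟩), where x·y is the number of positions in which both x and y have a 1.
|000⟩: (0.09735i + 0.9953)/(2√2) = (0.3519 + 0.03442i)
|001⟩: (0.09735i + 0.9953)/(2√2) = (0.3519 + 0.03442i)
|010⟩: (0.09735i - 0.9953)/(2√2) = (-0.3519 + 0.03442i)
|011⟩: (0.09735i - 0.9953)/(2√2) = (-0.3519 + 0.03442i)
|100⟩: (0.09735i - 0.9953)/(2√2) = (-0.3519 + 0.03442i)
|101⟩: (0.09735i - 0.9953)/(2√2) = (-0.3519 + 0.03442i)
|110⟩: (0.09735i + 0.9953)/(2√2) = (0.3519 + 0.03442i)
|111⟩: (0.09735i + 0.9953)/(2√2) = (0.3519 + 0.03442i)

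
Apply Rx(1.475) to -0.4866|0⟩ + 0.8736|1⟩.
(-0.3602 - 0.5874i)|0⟩ + (0.6466 + 0.3272i)|1⟩

Rx(1.475) = [[cos(θ/2), −i·sin(θ/2)], [−i·sin(θ/2), cos(θ/2)]]; θ = 1.475, cos(θ/2) ≈ 0.740152, sin(θ/2) ≈ 0.67244.
With a = amp(|0⟩) = -0.4866 and b = amp(|1⟩) = 0.8736:
new amp(|0⟩) = (0.740152)·a + (-0.67244i)·b = (-0.3602 - 0.5874i)
new amp(|1⟩) = (-0.67244i)·a + (0.740152)·b = (0.6466 + 0.3272i)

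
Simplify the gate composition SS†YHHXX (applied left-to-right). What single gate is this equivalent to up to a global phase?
Y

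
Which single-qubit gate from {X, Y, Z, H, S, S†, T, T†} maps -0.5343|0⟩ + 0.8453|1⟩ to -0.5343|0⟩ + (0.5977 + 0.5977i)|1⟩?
T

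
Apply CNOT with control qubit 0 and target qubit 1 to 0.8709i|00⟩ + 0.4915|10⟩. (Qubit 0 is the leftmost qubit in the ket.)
0.8709i|00⟩ + 0.4915|11⟩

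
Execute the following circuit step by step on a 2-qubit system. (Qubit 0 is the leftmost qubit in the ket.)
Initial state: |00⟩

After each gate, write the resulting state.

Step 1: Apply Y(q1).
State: i|01⟩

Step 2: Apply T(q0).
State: i|01⟩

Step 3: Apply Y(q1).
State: |00⟩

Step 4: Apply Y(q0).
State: i|10⟩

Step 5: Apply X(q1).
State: i|11⟩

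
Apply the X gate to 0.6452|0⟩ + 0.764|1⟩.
0.764|0⟩ + 0.6452|1⟩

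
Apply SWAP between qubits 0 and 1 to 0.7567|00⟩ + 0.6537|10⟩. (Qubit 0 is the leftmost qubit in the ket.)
0.7567|00⟩ + 0.6537|01⟩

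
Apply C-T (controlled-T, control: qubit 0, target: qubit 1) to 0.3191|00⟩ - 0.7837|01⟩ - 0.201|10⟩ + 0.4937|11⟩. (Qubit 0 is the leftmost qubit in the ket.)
0.3191|00⟩ - 0.7837|01⟩ - 0.201|10⟩ + (0.3491 + 0.3491i)|11⟩

C-T leaves the control-|0⟩ kets |00⟩, |01⟩ unchanged and applies T to qubit 1 on the control-|1⟩ pair (|10⟩, |11⟩).
T = [[1, 0], [0, (1/√2 + (1/√2)i)]].
With a = amp(|10⟩) = -0.201 and b = amp(|11⟩) = 0.4937:
new amp(|10⟩) = (1)·a = -0.201
new amp(|11⟩) = (1/√2 + (1/√2)i)·b = (0.3491 + 0.3491i)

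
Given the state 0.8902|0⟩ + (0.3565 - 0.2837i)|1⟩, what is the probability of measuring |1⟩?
0.2076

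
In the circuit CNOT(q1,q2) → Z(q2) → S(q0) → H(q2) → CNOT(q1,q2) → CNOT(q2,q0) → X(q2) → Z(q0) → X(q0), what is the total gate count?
9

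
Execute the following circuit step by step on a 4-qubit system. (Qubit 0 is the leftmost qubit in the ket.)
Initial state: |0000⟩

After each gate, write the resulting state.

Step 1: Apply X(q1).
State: |0100⟩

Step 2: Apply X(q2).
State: |0110⟩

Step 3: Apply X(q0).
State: |1110⟩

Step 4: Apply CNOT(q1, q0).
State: |0110⟩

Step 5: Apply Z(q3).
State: |0110⟩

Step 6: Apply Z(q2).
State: -|0110⟩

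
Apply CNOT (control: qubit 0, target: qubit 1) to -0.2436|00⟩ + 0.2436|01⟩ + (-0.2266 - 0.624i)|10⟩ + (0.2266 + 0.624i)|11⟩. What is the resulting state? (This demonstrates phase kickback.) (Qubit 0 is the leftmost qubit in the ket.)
-0.2436|00⟩ + 0.2436|01⟩ + (0.2266 + 0.624i)|10⟩ + (-0.2266 - 0.624i)|11⟩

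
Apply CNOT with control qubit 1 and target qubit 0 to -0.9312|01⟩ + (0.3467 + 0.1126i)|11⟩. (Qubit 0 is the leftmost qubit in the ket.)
(0.3467 + 0.1126i)|01⟩ - 0.9312|11⟩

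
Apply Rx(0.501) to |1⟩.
-0.2479i|0⟩ + 0.9688|1⟩

Rx(0.501) = [[cos(θ/2), −i·sin(θ/2)], [−i·sin(θ/2), cos(θ/2)]]; θ = 0.501, cos(θ/2) ≈ 0.968789, sin(θ/2) ≈ 0.247888.
With a = amp(|0⟩) = 0 and b = amp(|1⟩) = 1:
new amp(|0⟩) = (0.968789)·a + (-0.247888i)·b = -0.2479i
new amp(|1⟩) = (-0.247888i)·a + (0.968789)·b = 0.9688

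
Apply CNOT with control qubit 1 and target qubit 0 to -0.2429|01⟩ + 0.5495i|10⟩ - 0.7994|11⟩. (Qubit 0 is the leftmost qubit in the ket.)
-0.7994|01⟩ + 0.5495i|10⟩ - 0.2429|11⟩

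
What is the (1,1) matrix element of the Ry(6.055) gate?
-0.9935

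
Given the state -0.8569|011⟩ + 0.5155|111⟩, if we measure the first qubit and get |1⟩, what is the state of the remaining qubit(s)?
|11⟩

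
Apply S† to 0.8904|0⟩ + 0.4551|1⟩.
0.8904|0⟩ - 0.4551i|1⟩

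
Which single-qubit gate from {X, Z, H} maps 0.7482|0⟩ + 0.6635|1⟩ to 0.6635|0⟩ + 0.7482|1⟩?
X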